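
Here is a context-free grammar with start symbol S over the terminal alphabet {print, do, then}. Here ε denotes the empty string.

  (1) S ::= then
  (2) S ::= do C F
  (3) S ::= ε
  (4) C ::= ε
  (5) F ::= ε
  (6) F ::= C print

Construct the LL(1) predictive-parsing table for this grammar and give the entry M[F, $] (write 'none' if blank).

FIRST(S): from S::=then we get {then}; from S::=do C F we get {do}; from S::=ε we get {ε}. So FIRST(S) = {ε, do, then}.
FIRST(C): from C::=ε we get {ε}. So FIRST(C) = {ε}.
FIRST(F): from F::=ε we get {ε}; from F::=C print we get {print}. So FIRST(F) = {ε, print}.
FOLLOW(S) includes $ since S is the start symbol.
FOLLOW(S): S appears on no right-hand side. Thus FOLLOW(S) = {$}.
FOLLOW(F): in S::=do C F, the suffix after F is empty, so FOLLOW(F) ⊇ FOLLOW(S) = {$}. Thus FOLLOW(F) = {$}.
For F ::= ε: FIRST(ε) = {ε}, so it goes in M[F, t] for t ∈ {}; since ε ∈ FIRST, also for every t ∈ FOLLOW(F) = {$}.
For F ::= C print: FIRST(C print) = {print}, so it goes in M[F, t] for t ∈ {print}.

F ::= ε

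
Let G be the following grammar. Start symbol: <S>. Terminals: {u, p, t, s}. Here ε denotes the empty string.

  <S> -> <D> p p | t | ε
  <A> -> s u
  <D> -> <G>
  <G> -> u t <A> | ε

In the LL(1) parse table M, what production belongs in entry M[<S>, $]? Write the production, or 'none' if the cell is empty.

FIRST(<A>) = {s}
FIRST(<G>) = {ε, u}
FIRST(<D>) = {ε, u}  (via <G>)
FIRST(<S>) = {ε, p, t, u}  (via <D> p p)
FOLLOW(<S>) includes $ since <S> is the start symbol.
FOLLOW(<S>): <S> appears on no right-hand side. Thus FOLLOW(<S>) = {$}.
For <S> -> <D> p p: FIRST(<D> p p) = {p, u}, so it goes in M[<S>, t] for t ∈ {p, u}.
For <S> -> t: FIRST(t) = {t}, so it goes in M[<S>, t] for t ∈ {t}.
For <S> -> ε: FIRST(ε) = {ε}, so it goes in M[<S>, t] for t ∈ {}; since ε ∈ FIRST, also for every t ∈ FOLLOW(<S>) = {$}.

<S> -> ε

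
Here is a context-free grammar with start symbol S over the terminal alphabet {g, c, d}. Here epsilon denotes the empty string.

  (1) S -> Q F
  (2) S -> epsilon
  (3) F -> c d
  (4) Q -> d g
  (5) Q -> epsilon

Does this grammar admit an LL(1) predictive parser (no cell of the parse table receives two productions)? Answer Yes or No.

FIRST(S) = {epsilon, c, d}
FIRST(F) = {c}
FIRST(Q) = {epsilon, d}
FOLLOW(S) = {$}
FOLLOW(F) = {$}
FOLLOW(Q) = {c}
Each cell of M receives at most one production.

Yes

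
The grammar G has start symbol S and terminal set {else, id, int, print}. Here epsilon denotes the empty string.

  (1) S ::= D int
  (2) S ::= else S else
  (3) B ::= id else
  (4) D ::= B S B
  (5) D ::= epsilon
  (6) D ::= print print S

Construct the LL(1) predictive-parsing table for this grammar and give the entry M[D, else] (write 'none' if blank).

none

FIRST(B) = {id}
FIRST(D) = {epsilon, id, print}  (via B S B)
FIRST(S) = {else, id, int, print}  (via D int)
FOLLOW(S) includes $ since S is the start symbol.
FOLLOW(D): in S::=D int, D is followed by int with FIRST {int}. Thus FOLLOW(D) = {int}.
For D ::= B S B: FIRST(B S B) = {id}, so it goes in M[D, t] for t ∈ {id}.
For D ::= epsilon: FIRST(epsilon) = {epsilon}, so it goes in M[D, t] for t ∈ {}; since epsilon ∈ FIRST, also for every t ∈ FOLLOW(D) = {int}.
For D ::= print print S: FIRST(print print S) = {print}, so it goes in M[D, t] for t ∈ {print}.
None of these place a production in M[D, else].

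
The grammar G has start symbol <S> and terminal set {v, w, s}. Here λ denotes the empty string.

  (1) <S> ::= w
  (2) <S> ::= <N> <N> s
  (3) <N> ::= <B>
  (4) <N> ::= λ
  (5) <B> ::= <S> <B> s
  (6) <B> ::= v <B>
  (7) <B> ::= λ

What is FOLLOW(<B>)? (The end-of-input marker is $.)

FIRST(<S>) = {s, v, w}  (via <N> <N> s)
FIRST(<B>) = {λ, s, v, w}  (via <S> <B> s)
FIRST(<N>) = {λ, s, v, w}  (via <B>)
FOLLOW(<S>) includes $ since <S> is the start symbol.
FOLLOW(<S>): in <B>::=<S> <B> s, <S> is followed by <B> s with FIRST {s, v, w}. Thus FOLLOW(<S>) = {$, s, v, w}.
FOLLOW(<N>): in <S>::=<N> <N> s (occurrence 1), <N> is followed by <N> s with FIRST {s, v, w}; in <S>::=<N> <N> s (occurrence 2), <N> is followed by s with FIRST {s}. Thus FOLLOW(<N>) = {s, v, w}.
FOLLOW(<B>): in <N>::=<B>, the suffix after <B> is empty, so FOLLOW(<B>) ⊇ FOLLOW(<N>) = {s, v, w}; in <B>::=<S> <B> s, <B> is followed by s with FIRST {s}; in <B>::=v <B>, the suffix after <B> is empty (adds nothing new). Thus FOLLOW(<B>) = {s, v, w}.

{s, v, w}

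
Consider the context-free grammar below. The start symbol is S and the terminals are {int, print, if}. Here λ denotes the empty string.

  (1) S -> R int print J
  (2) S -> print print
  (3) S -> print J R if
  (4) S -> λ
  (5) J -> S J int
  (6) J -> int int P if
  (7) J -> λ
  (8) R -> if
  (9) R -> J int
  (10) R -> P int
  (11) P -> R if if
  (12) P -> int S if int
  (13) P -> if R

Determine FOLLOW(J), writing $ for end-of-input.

{$, if, int, print}

FIRST(S): from S->R int print J we get {if, int, print}; from S->print print we get {print}; from S->print J R if we get {print}; from S->λ we get {λ}. So FIRST(S) = {λ, if, int, print}.
FIRST(J): from J->S J int we get {if, int, print}; from J->int int P if we get {int}; from J->λ we get {λ}. So FIRST(J) = {λ, if, int, print}.
FIRST(R): from R->if we get {if}; from R->J int we get {if, int, print}; from R->P int we get {if, int, print}. So FIRST(R) = {if, int, print}.
FIRST(P): from P->R if if we get {if, int, print}; from P->int S if int we get {int}; from P->if R we get {if}. So FIRST(P) = {if, int, print}.
FOLLOW(S) includes $ since S is the start symbol.
FOLLOW(S): in J->S J int, S is followed by J int with FIRST {if, int, print}; in P->int S if int, S is followed by if int with FIRST {if}. Thus FOLLOW(S) = {$, if, int, print}.
FOLLOW(J): in S->R int print J, the suffix after J is empty, so FOLLOW(J) ⊇ FOLLOW(S) = {$, if, int, print}; in S->print J R if, J is followed by R if with FIRST {if, int, print}; in J->S J int, J is followed by int with FIRST {int}; in R->J int, J is followed by int with FIRST {int}. Thus FOLLOW(J) = {$, if, int, print}.
FOLLOW(P): in J->int int P if, P is followed by if with FIRST {if}; in R->P int, P is followed by int with FIRST {int}. Thus FOLLOW(P) = {if, int}.
FOLLOW(R): in S->R int print J, R is followed by int print J with FIRST {int}; in S->print J R if, R is followed by if with FIRST {if}; in P->R if if, R is followed by if if with FIRST {if}; in P->if R, the suffix after R is empty, so FOLLOW(R) ⊇ FOLLOW(P) = {if, int}. Thus FOLLOW(R) = {if, int}.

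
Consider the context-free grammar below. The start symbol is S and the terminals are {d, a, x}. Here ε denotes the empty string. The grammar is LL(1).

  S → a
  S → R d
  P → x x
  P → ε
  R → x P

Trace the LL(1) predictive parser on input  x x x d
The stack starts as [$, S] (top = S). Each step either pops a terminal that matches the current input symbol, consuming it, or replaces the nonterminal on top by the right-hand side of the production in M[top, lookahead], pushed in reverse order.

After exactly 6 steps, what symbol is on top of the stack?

d

     Stack    Input      Action
  1  $ S      x x x d $  expand S → R d
  2  $ d R    x x x d $  expand R → x P
  3  $ d P x  x x x d $  match x
  4  $ d P    x x d $    expand P → x x
  5  $ d x x  x x d $    match x
  6  $ d x    x d $      match x
Stack after step 6: $ d (top = d).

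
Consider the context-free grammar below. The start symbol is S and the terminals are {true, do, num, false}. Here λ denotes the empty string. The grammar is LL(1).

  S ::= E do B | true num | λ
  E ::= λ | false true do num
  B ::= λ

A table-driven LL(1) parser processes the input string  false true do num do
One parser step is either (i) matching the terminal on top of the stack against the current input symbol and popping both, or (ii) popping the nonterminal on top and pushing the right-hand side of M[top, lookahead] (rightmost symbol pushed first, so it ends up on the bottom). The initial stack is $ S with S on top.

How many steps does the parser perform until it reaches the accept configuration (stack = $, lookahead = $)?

     Stack                     Input                   Action
  1  $ S                       false true do num do $  expand S ::= E do B
  2  $ B do E                  false true do num do $  expand E ::= false true do num
  3  $ B do num do true false  false true do num do $  match false
  4  $ B do num do true        true do num do $        match true
  5  $ B do num do             do num do $             match do
  6  $ B do num                num do $                match num
  7  $ B do                    do $                    match do
  8  $ B                       $                       expand B ::= λ
Accept reached after 8 steps.

8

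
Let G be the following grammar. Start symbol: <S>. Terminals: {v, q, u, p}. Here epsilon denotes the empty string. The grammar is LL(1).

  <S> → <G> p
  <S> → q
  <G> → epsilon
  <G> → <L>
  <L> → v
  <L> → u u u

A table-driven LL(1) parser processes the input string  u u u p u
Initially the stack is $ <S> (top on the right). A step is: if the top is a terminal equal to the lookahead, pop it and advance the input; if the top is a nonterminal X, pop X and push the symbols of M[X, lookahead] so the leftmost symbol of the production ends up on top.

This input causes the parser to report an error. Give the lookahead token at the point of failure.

u

step 1: stack=$ <S>  input=u u u p u $  — expand <S> → <G> p
step 2: stack=$ p <G>  input=u u u p u $  — expand <G> → <L>
step 3: stack=$ p <L>  input=u u u p u $  — expand <L> → u u u
step 4: stack=$ p u u u  input=u u u p u $  — match u
step 5: stack=$ p u u  input=u u p u $  — match u
step 6: stack=$ p u  input=u p u $  — match u
step 7: stack=$ p  input=p u $  — match p
step 8: stack=$  input=u $  — error: stack empty but input remains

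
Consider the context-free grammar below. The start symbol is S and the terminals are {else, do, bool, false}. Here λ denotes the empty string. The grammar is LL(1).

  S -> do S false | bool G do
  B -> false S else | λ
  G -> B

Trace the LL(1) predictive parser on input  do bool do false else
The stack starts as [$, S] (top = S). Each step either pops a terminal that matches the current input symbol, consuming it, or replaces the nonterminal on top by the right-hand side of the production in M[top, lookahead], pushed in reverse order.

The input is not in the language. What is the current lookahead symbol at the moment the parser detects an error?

else

     Stack              Input                    Action
  1  $ S                do bool do false else $  expand S -> do S false
  2  $ false S do       do bool do false else $  match do
  3  $ false S          bool do false else $     expand S -> bool G do
  4  $ false do G bool  bool do false else $     match bool
  5  $ false do G       do false else $          expand G -> B
  6  $ false do B       do false else $          expand B -> λ
  7  $ false do         do false else $          match do
  8  $ false            false else $             match false
  9  $                  else $                   error: stack empty but input remains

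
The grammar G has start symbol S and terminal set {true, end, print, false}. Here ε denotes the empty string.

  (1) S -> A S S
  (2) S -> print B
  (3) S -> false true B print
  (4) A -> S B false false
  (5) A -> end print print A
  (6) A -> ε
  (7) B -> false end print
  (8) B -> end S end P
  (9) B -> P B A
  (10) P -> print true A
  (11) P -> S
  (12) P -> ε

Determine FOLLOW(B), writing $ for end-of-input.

{$, end, false, print}

FIRST(S): from S->A S S we get {end, false, print}; from S->print B we get {print}; from S->false true B print we get {false}. So FIRST(S) = {end, false, print}.
FIRST(A): from A->S B false false we get {end, false, print}; from A->end print print A we get {end}; from A->ε we get {ε}. So FIRST(A) = {ε, end, false, print}.
FIRST(P): from P->print true A we get {print}; from P->S we get {end, false, print}; from P->ε we get {ε}. So FIRST(P) = {ε, end, false, print}.
FIRST(B): from B->false end print we get {false}; from B->end S end P we get {end}; from B->P B A we get {end, false, print}. So FIRST(B) = {end, false, print}.
FOLLOW(S) includes $ since S is the start symbol.
FOLLOW(S): in S->A S S (occurrence 1), S is followed by S with FIRST {end, false, print}; in S->A S S (occurrence 2), the suffix after S is empty (adds nothing new); in A->S B false false, S is followed by B false false with FIRST {end, false, print}; in B->end S end P, S is followed by end P with FIRST {end}; in P->S, the suffix after S is empty, so FOLLOW(S) ⊇ FOLLOW(P) = {$, end, false, print}. Thus FOLLOW(S) = {$, end, false, print}.
FOLLOW(B): in S->print B, the suffix after B is empty, so FOLLOW(B) ⊇ FOLLOW(S) = {$, end, false, print}; in S->false true B print, B is followed by print with FIRST {print}; in A->S B false false, B is followed by false false with FIRST {false}; in B->P B A, B is followed by A with FIRST {ε, end, false, print}; in B->P B A, the suffix after B is nullable (adds nothing new). Thus FOLLOW(B) = {$, end, false, print}.
FOLLOW(P): in B->end S end P, the suffix after P is empty, so FOLLOW(P) ⊇ FOLLOW(B) = {$, end, false, print}; in B->P B A, P is followed by B A with FIRST {end, false, print}. Thus FOLLOW(P) = {$, end, false, print}.
FOLLOW(A): in S->A S S, A is followed by S S with FIRST {end, false, print}; in A->end print print A, the suffix after A is empty (adds nothing new); in B->P B A, the suffix after A is empty, so FOLLOW(A) ⊇ FOLLOW(B) = {$, end, false, print}; in P->print true A, the suffix after A is empty, so FOLLOW(A) ⊇ FOLLOW(P) = {$, end, false, print}. Thus FOLLOW(A) = {$, end, false, print}.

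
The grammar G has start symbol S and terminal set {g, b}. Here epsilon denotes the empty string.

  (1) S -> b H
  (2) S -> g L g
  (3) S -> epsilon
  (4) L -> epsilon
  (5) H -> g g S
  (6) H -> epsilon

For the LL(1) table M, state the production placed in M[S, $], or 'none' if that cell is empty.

S -> epsilon

FIRST(S): from S->b H we get {b}; from S->g L g we get {g}; from S->epsilon we get {epsilon}. So FIRST(S) = {epsilon, b, g}.
FIRST(L): from L->epsilon we get {epsilon}. So FIRST(L) = {epsilon}.
FIRST(H): from H->g g S we get {g}; from H->epsilon we get {epsilon}. So FIRST(H) = {epsilon, g}.
FOLLOW(S) includes $ since S is the start symbol.
FOLLOW(S): in H->g g S, the suffix after S is empty, so FOLLOW(S) ⊇ FOLLOW(H) = {$}. Thus FOLLOW(S) = {$}.
FOLLOW(H): in S->b H, the suffix after H is empty, so FOLLOW(H) ⊇ FOLLOW(S) = {$}. Thus FOLLOW(H) = {$}.
For S -> b H: FIRST(b H) = {b}, so it goes in M[S, t] for t ∈ {b}.
For S -> g L g: FIRST(g L g) = {g}, so it goes in M[S, t] for t ∈ {g}.
For S -> epsilon: FIRST(epsilon) = {epsilon}, so it goes in M[S, t] for t ∈ {}; since epsilon ∈ FIRST, also for every t ∈ FOLLOW(S) = {$}.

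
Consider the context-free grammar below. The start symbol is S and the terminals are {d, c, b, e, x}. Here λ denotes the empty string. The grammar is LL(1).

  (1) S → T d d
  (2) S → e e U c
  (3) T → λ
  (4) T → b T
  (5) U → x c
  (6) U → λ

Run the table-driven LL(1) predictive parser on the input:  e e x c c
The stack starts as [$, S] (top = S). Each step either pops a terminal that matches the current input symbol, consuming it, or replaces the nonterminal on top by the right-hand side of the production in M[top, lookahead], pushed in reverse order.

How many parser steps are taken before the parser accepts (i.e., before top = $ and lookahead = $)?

7

     Stack      Input        Action
  1  $ S        e e x c c $  expand S → e e U c
  2  $ c U e e  e e x c c $  match e
  3  $ c U e    e x c c $    match e
  4  $ c U      x c c $      expand U → x c
  5  $ c c x    x c c $      match x
  6  $ c c      c c $        match c
  7  $ c        c $          match c
Accept reached after 7 steps.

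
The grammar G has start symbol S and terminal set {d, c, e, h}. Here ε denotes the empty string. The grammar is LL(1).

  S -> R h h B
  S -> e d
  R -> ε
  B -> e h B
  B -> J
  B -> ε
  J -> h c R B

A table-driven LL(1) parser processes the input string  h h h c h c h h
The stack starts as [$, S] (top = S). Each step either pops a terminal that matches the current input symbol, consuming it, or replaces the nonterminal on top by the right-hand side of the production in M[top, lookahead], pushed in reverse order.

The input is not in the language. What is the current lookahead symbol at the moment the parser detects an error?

step 1: stack=$ S  input=h h h c h c h h $  — expand S -> R h h B
step 2: stack=$ B h h R  input=h h h c h c h h $  — expand R -> ε
step 3: stack=$ B h h  input=h h h c h c h h $  — match h
step 4: stack=$ B h  input=h h c h c h h $  — match h
step 5: stack=$ B  input=h c h c h h $  — expand B -> J
step 6: stack=$ J  input=h c h c h h $  — expand J -> h c R B
step 7: stack=$ B R c h  input=h c h c h h $  — match h
step 8: stack=$ B R c  input=c h c h h $  — match c
step 9: stack=$ B R  input=h c h h $  — expand R -> ε
step 10: stack=$ B  input=h c h h $  — expand B -> J
step 11: stack=$ J  input=h c h h $  — expand J -> h c R B
step 12: stack=$ B R c h  input=h c h h $  — match h
step 13: stack=$ B R c  input=c h h $  — match c
step 14: stack=$ B R  input=h h $  — expand R -> ε
step 15: stack=$ B  input=h h $  — expand B -> J
step 16: stack=$ J  input=h h $  — expand J -> h c R B
step 17: stack=$ B R c h  input=h h $  — match h
step 18: stack=$ B R c  input=h $  — error: top is terminal c but lookahead is h

h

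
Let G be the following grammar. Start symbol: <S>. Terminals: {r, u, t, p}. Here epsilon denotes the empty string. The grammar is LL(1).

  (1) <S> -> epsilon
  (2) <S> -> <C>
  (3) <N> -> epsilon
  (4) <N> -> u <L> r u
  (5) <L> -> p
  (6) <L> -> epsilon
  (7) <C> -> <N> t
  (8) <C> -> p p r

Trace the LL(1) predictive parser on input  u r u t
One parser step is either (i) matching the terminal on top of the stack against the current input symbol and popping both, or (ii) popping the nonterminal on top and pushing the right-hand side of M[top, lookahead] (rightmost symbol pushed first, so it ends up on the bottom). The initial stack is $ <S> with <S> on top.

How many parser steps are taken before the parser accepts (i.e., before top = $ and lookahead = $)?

8

     Stack          Input      Action
  1  $ <S>          u r u t $  expand <S> -> <C>
  2  $ <C>          u r u t $  expand <C> -> <N> t
  3  $ t <N>        u r u t $  expand <N> -> u <L> r u
  4  $ t u r <L> u  u r u t $  match u
  5  $ t u r <L>    r u t $    expand <L> -> epsilon
  6  $ t u r        r u t $    match r
  7  $ t u          u t $      match u
  8  $ t            t $        match t
Accept reached after 8 steps.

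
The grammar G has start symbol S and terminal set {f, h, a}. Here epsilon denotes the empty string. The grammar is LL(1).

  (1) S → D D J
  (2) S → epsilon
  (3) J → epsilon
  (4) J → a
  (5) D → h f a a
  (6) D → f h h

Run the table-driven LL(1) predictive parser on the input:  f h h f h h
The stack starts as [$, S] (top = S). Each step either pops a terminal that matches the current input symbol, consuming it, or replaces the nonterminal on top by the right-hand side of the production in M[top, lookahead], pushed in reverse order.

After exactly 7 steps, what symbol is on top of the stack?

     Stack        Input          Action
  1  $ S          f h h f h h $  expand S → D D J
  2  $ J D D      f h h f h h $  expand D → f h h
  3  $ J D h h f  f h h f h h $  match f
  4  $ J D h h    h h f h h $    match h
  5  $ J D h      h f h h $      match h
  6  $ J D        f h h $        expand D → f h h
  7  $ J h h f    f h h $        match f
Stack after step 7: $ J h h (top = h).

h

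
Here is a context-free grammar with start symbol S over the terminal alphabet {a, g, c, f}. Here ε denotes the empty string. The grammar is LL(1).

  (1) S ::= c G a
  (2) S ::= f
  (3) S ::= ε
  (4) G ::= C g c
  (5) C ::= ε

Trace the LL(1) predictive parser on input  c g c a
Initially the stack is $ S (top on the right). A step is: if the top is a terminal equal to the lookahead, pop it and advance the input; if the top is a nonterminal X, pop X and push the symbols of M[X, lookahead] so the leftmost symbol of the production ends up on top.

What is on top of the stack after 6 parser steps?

step 1: stack=$ S  input=c g c a $  — expand S ::= c G a
step 2: stack=$ a G c  input=c g c a $  — match c
step 3: stack=$ a G  input=g c a $  — expand G ::= C g c
step 4: stack=$ a c g C  input=g c a $  — expand C ::= ε
step 5: stack=$ a c g  input=g c a $  — match g
step 6: stack=$ a c  input=c a $  — match c
Stack after step 6: $ a (top = a).

a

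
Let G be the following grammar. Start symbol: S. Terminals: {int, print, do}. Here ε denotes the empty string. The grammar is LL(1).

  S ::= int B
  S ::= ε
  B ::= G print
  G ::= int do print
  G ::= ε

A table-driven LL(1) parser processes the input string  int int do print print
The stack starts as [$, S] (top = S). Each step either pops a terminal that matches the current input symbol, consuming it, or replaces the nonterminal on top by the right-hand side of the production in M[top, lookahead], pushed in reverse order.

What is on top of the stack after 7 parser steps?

print

     Stack                 Input                     Action
  1  $ S                   int int do print print $  expand S ::= int B
  2  $ B int               int int do print print $  match int
  3  $ B                   int do print print $      expand B ::= G print
  4  $ print G             int do print print $      expand G ::= int do print
  5  $ print print do int  int do print print $      match int
  6  $ print print do      do print print $          match do
  7  $ print print         print print $             match print
Stack after step 7: $ print (top = print).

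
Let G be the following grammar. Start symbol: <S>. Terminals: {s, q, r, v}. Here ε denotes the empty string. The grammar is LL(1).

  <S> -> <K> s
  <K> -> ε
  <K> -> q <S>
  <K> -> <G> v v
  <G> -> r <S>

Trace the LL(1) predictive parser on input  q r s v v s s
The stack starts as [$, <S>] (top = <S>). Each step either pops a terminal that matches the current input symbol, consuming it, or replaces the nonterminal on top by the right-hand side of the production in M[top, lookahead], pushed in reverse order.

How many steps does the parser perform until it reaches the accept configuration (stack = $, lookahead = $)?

      Stack            Input            Action
   1  $ <S>            q r s v v s s $  expand <S> -> <K> s
   2  $ s <K>          q r s v v s s $  expand <K> -> q <S>
   3  $ s <S> q        q r s v v s s $  match q
   4  $ s <S>          r s v v s s $    expand <S> -> <K> s
   5  $ s s <K>        r s v v s s $    expand <K> -> <G> v v
   6  $ s s v v <G>    r s v v s s $    expand <G> -> r <S>
   7  $ s s v v <S> r  r s v v s s $    match r
   8  $ s s v v <S>    s v v s s $      expand <S> -> <K> s
   9  $ s s v v s <K>  s v v s s $      expand <K> -> ε
  10  $ s s v v s      s v v s s $      match s
  11  $ s s v v        v v s s $        match v
  12  $ s s v          v s s $          match v
  13  $ s s            s s $            match s
  14  $ s              s $              match s
Accept reached after 14 steps.

14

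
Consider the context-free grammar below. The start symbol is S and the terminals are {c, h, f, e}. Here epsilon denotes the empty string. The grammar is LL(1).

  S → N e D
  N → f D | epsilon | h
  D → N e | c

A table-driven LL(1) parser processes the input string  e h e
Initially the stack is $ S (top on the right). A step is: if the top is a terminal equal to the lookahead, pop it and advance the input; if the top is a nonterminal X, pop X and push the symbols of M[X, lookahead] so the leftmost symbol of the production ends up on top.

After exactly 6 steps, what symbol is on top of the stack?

step 1: stack=$ S  input=e h e $  — expand S → N e D
step 2: stack=$ D e N  input=e h e $  — expand N → epsilon
step 3: stack=$ D e  input=e h e $  — match e
step 4: stack=$ D  input=h e $  — expand D → N e
step 5: stack=$ e N  input=h e $  — expand N → h
step 6: stack=$ e h  input=h e $  — match h
Stack after step 6: $ e (top = e).

e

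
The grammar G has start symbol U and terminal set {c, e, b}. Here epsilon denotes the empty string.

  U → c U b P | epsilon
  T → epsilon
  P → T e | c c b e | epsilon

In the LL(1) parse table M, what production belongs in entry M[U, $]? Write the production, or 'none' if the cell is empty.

U → epsilon

FIRST(U) = {epsilon, c}
FIRST(T) = {epsilon}
FIRST(P) = {epsilon, c, e}  (via T e)
FOLLOW(U) includes $ since U is the start symbol.
FOLLOW(U): in U→c U b P, U is followed by b P with FIRST {b}. Thus FOLLOW(U) = {$, b}.
For U → c U b P: FIRST(c U b P) = {c}, so it goes in M[U, t] for t ∈ {c}.
For U → epsilon: FIRST(epsilon) = {epsilon}, so it goes in M[U, t] for t ∈ {}; since epsilon ∈ FIRST, also for every t ∈ FOLLOW(U) = {$, b}.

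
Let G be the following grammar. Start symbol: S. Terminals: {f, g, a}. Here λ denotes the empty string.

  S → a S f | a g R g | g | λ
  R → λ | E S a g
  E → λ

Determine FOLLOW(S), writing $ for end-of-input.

FIRST(S): from S→a S f we get {a}; from S→a g R g we get {a}; from S→g we get {g}; from S→λ we get {λ}. So FIRST(S) = {λ, a, g}.
FIRST(E): from E→λ we get {λ}. So FIRST(E) = {λ}.
FIRST(R): from R→λ we get {λ}; from R→E S a g we get {a, g}. So FIRST(R) = {λ, a, g}.
FOLLOW(S) includes $ since S is the start symbol.
FOLLOW(S): in S→a S f, S is followed by f with FIRST {f}; in R→E S a g, S is followed by a g with FIRST {a}. Thus FOLLOW(S) = {$, a, f}.
FOLLOW(R): in S→a g R g, R is followed by g with FIRST {g}. Thus FOLLOW(R) = {g}.
FOLLOW(E): in R→E S a g, E is followed by S a g with FIRST {a, g}. Thus FOLLOW(E) = {a, g}.

{$, a, f}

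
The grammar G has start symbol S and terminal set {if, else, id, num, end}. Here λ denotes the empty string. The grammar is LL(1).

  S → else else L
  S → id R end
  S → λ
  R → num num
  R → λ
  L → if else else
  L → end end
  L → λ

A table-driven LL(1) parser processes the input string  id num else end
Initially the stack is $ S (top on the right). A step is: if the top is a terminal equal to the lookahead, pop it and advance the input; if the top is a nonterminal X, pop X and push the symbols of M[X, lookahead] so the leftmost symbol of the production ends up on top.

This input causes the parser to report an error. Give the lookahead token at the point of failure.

step 1: stack=$ S  input=id num else end $  — expand S → id R end
step 2: stack=$ end R id  input=id num else end $  — match id
step 3: stack=$ end R  input=num else end $  — expand R → num num
step 4: stack=$ end num num  input=num else end $  — match num
step 5: stack=$ end num  input=else end $  — error: top is terminal num but lookahead is else

else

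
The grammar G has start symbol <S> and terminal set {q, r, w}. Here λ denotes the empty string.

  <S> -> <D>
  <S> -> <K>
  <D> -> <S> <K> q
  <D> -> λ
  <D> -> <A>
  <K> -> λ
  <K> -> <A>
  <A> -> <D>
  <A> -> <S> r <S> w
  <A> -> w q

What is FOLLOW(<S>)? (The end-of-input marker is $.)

{$, q, r, w}

FIRST(<S>) = {λ, q, r, w}  (via <D>, <K>)
FIRST(<D>) = {λ, q, r, w}  (via <S> <K> q, <A>)
FIRST(<A>) = {λ, q, r, w}  (via <D>, <S> r <S> w)
FIRST(<K>) = {λ, q, r, w}  (via <A>)
FOLLOW(<S>) includes $ since <S> is the start symbol.
FOLLOW(<S>): in <D>-><S> <K> q, <S> is followed by <K> q with FIRST {q, r, w}; in <A>-><S> r <S> w (occurrence 1), <S> is followed by r <S> w with FIRST {r}; in <A>-><S> r <S> w (occurrence 2), <S> is followed by w with FIRST {w}. Thus FOLLOW(<S>) = {$, q, r, w}.
FOLLOW(<K>): in <S>-><K>, the suffix after <K> is empty, so FOLLOW(<K>) ⊇ FOLLOW(<S>) = {$, q, r, w}; in <D>-><S> <K> q, <K> is followed by q with FIRST {q}. Thus FOLLOW(<K>) = {$, q, r, w}.
FOLLOW(<D>): in <S>-><D>, the suffix after <D> is empty, so FOLLOW(<D>) ⊇ FOLLOW(<S>) = {$, q, r, w}; in <A>-><D>, the suffix after <D> is empty, so FOLLOW(<D>) ⊇ FOLLOW(<A>) = {$, q, r, w}. Thus FOLLOW(<D>) = {$, q, r, w}.
FOLLOW(<A>): in <D>-><A>, the suffix after <A> is empty, so FOLLOW(<A>) ⊇ FOLLOW(<D>) = {$, q, r, w}; in <K>-><A>, the suffix after <A> is empty, so FOLLOW(<A>) ⊇ FOLLOW(<K>) = {$, q, r, w}. Thus FOLLOW(<A>) = {$, q, r, w}.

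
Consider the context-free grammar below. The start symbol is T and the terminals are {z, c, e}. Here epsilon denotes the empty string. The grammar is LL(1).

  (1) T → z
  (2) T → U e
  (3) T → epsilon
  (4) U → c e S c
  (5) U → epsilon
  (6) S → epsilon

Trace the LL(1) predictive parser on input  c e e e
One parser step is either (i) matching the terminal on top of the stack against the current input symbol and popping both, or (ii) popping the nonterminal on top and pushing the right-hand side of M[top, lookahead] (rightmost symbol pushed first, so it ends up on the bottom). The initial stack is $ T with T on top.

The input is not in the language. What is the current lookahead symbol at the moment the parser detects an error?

e

step 1: stack=$ T  input=c e e e $  — expand T → U e
step 2: stack=$ e U  input=c e e e $  — expand U → c e S c
step 3: stack=$ e c S e c  input=c e e e $  — match c
step 4: stack=$ e c S e  input=e e e $  — match e
step 5: stack=$ e c S  input=e e $  — error: M[S, e] is empty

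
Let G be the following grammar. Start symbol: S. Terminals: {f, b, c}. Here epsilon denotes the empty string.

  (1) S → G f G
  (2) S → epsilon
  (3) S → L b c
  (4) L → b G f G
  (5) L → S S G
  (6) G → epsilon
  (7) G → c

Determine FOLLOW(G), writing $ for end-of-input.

FIRST(G): from G→epsilon we get {epsilon}; from G→c we get {c}. So FIRST(G) = {epsilon, c}.
FIRST(S): from S→G f G we get {c, f}; from S→epsilon we get {epsilon}; from S→L b c we get {b, c, f}. So FIRST(S) = {epsilon, b, c, f}.
FIRST(L): from L→b G f G we get {b}; from L→S S G we get {epsilon, b, c, f}. So FIRST(L) = {epsilon, b, c, f}.
FOLLOW(S) includes $ since S is the start symbol.
FOLLOW(L): in S→L b c, L is followed by b c with FIRST {b}. Thus FOLLOW(L) = {b}.
FOLLOW(S): in L→S S G (occurrence 1), S is followed by S G with FIRST {epsilon, b, c, f}; in L→S S G (occurrence 1), the suffix after S is nullable, so FOLLOW(S) ⊇ FOLLOW(L) = {b}; in L→S S G (occurrence 2), S is followed by G with FIRST {epsilon, c}; in L→S S G (occurrence 2), the suffix after S is nullable, so FOLLOW(S) ⊇ FOLLOW(L) = {b}. Thus FOLLOW(S) = {$, b, c, f}.
FOLLOW(G): in S→G f G (occurrence 1), G is followed by f G with FIRST {f}; in S→G f G (occurrence 2), the suffix after G is empty, so FOLLOW(G) ⊇ FOLLOW(S) = {$, b, c, f}; in L→b G f G (occurrence 1), G is followed by f G with FIRST {f}; in L→b G f G (occurrence 2), the suffix after G is empty, so FOLLOW(G) ⊇ FOLLOW(L) = {b}; in L→S S G, the suffix after G is empty, so FOLLOW(G) ⊇ FOLLOW(L) = {b}. Thus FOLLOW(G) = {$, b, c, f}.

{$, b, c, f}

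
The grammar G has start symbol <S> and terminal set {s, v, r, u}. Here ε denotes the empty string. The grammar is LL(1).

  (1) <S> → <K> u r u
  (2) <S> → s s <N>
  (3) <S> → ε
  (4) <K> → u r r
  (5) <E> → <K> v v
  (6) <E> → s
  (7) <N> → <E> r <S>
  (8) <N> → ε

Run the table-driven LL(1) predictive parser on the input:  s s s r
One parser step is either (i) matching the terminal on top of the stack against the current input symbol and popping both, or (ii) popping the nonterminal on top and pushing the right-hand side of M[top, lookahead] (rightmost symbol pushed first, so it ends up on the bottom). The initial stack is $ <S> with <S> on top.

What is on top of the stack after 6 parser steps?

r

     Stack        Input      Action
  1  $ <S>        s s s r $  expand <S> → s s <N>
  2  $ <N> s s    s s s r $  match s
  3  $ <N> s      s s r $    match s
  4  $ <N>        s r $      expand <N> → <E> r <S>
  5  $ <S> r <E>  s r $      expand <E> → s
  6  $ <S> r s    s r $      match s
Stack after step 6: $ <S> r (top = r).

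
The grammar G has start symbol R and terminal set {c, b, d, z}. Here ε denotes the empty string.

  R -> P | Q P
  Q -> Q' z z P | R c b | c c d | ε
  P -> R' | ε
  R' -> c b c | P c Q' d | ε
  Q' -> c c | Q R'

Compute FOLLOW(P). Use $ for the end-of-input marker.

{$, c, d, z}

FIRST(R): from R->P we get {ε, c}; from R->Q P we get {ε, c, z}. So FIRST(R) = {ε, c, z}.
FIRST(Q): from Q->Q' z z P we get {c, z}; from Q->R c b we get {c, z}; from Q->c c d we get {c}; from Q->ε we get {ε}. So FIRST(Q) = {ε, c, z}.
FIRST(P): from P->R' we get {ε, c}; from P->ε we get {ε}. So FIRST(P) = {ε, c}.
FIRST(R'): from R'->c b c we get {c}; from R'->P c Q' d we get {c}; from R'->ε we get {ε}. So FIRST(R') = {ε, c}.
FIRST(Q'): from Q'->c c we get {c}; from Q'->Q R' we get {ε, c, z}. So FIRST(Q') = {ε, c, z}.
FOLLOW(R) includes $ since R is the start symbol.
FOLLOW(R): in Q->R c b, R is followed by c b with FIRST {c}. Thus FOLLOW(R) = {$, c}.
FOLLOW(Q'): in Q->Q' z z P, Q' is followed by z z P with FIRST {z}; in R'->P c Q' d, Q' is followed by d with FIRST {d}. Thus FOLLOW(Q') = {d, z}.
FOLLOW(Q): in R->Q P, Q is followed by P with FIRST {ε, c}; in R->Q P, the suffix after Q is nullable, so FOLLOW(Q) ⊇ FOLLOW(R) = {$, c}; in Q'->Q R', Q is followed by R' with FIRST {ε, c}; in Q'->Q R', the suffix after Q is nullable, so FOLLOW(Q) ⊇ FOLLOW(Q') = {d, z}. Thus FOLLOW(Q) = {$, c, d, z}.
FOLLOW(P): in R->P, the suffix after P is empty, so FOLLOW(P) ⊇ FOLLOW(R) = {$, c}; in R->Q P, the suffix after P is empty, so FOLLOW(P) ⊇ FOLLOW(R) = {$, c}; in Q->Q' z z P, the suffix after P is empty, so FOLLOW(P) ⊇ FOLLOW(Q) = {$, c, d, z}; in R'->P c Q' d, P is followed by c Q' d with FIRST {c}. Thus FOLLOW(P) = {$, c, d, z}.
FOLLOW(R'): in P->R', the suffix after R' is empty, so FOLLOW(R') ⊇ FOLLOW(P) = {$, c, d, z}; in Q'->Q R', the suffix after R' is empty, so FOLLOW(R') ⊇ FOLLOW(Q') = {d, z}. Thus FOLLOW(R') = {$, c, d, z}.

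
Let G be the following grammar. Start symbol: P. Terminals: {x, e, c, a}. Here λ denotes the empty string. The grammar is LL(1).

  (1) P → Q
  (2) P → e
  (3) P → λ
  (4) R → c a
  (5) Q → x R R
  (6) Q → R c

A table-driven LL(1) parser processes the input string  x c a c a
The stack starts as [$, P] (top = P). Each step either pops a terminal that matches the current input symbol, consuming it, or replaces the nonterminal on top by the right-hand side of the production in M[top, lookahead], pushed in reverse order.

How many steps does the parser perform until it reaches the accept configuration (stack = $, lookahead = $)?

step 1: stack=$ P  input=x c a c a $  — expand P → Q
step 2: stack=$ Q  input=x c a c a $  — expand Q → x R R
step 3: stack=$ R R x  input=x c a c a $  — match x
step 4: stack=$ R R  input=c a c a $  — expand R → c a
step 5: stack=$ R a c  input=c a c a $  — match c
step 6: stack=$ R a  input=a c a $  — match a
step 7: stack=$ R  input=c a $  — expand R → c a
step 8: stack=$ a c  input=c a $  — match c
step 9: stack=$ a  input=a $  — match a
Accept reached after 9 steps.

9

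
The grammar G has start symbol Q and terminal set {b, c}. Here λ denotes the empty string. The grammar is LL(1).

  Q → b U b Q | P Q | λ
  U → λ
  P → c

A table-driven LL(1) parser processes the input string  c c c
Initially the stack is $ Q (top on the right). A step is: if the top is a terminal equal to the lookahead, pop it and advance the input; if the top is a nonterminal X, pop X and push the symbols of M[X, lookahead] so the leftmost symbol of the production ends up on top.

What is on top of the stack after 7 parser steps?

     Stack  Input    Action
  1  $ Q    c c c $  expand Q → P Q
  2  $ Q P  c c c $  expand P → c
  3  $ Q c  c c c $  match c
  4  $ Q    c c $    expand Q → P Q
  5  $ Q P  c c $    expand P → c
  6  $ Q c  c c $    match c
  7  $ Q    c $      expand Q → P Q
Stack after step 7: $ Q P (top = P).

P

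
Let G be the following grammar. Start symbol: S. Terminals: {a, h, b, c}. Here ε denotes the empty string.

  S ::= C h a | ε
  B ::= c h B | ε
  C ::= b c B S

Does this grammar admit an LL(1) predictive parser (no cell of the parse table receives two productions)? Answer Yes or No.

FIRST(S) = {ε, b}
FIRST(B) = {ε, c}
FIRST(C) = {b}
FOLLOW(S) = {$, h}
FOLLOW(B) = {b, h}
FOLLOW(C) = {h}
Each cell of M receives at most one production.

Yes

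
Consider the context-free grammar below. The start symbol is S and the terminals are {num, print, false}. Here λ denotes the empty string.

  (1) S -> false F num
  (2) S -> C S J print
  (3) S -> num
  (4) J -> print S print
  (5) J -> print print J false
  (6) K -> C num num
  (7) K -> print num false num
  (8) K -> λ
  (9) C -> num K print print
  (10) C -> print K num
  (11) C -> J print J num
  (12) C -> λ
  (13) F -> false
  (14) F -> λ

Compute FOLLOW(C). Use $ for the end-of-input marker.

FIRST(J): from J->print S print we get {print}; from J->print print J false we get {print}. So FIRST(J) = {print}.
FIRST(F): from F->false we get {false}; from F->λ we get {λ}. So FIRST(F) = {λ, false}.
FIRST(C): from C->num K print print we get {num}; from C->print K num we get {print}; from C->J print J num we get {print}; from C->λ we get {λ}. So FIRST(C) = {λ, num, print}.
FIRST(S): from S->false F num we get {false}; from S->C S J print we get {false, num, print}; from S->num we get {num}. So FIRST(S) = {false, num, print}.
FIRST(K): from K->C num num we get {num, print}; from K->print num false num we get {print}; from K->λ we get {λ}. So FIRST(K) = {λ, num, print}.
FOLLOW(S) includes $ since S is the start symbol.
FOLLOW(S): in S->C S J print, S is followed by J print with FIRST {print}; in J->print S print, S is followed by print with FIRST {print}. Thus FOLLOW(S) = {$, print}.
FOLLOW(J): in S->C S J print, J is followed by print with FIRST {print}; in J->print print J false, J is followed by false with FIRST {false}; in C->J print J num (occurrence 1), J is followed by print J num with FIRST {print}; in C->J print J num (occurrence 2), J is followed by num with FIRST {num}. Thus FOLLOW(J) = {false, num, print}.
FOLLOW(K): in C->num K print print, K is followed by print print with FIRST {print}; in C->print K num, K is followed by num with FIRST {num}. Thus FOLLOW(K) = {num, print}.
FOLLOW(C): in S->C S J print, C is followed by S J print with FIRST {false, num, print}; in K->C num num, C is followed by num num with FIRST {num}. Thus FOLLOW(C) = {false, num, print}.
FOLLOW(F): in S->false F num, F is followed by num with FIRST {num}. Thus FOLLOW(F) = {num}.

{false, num, print}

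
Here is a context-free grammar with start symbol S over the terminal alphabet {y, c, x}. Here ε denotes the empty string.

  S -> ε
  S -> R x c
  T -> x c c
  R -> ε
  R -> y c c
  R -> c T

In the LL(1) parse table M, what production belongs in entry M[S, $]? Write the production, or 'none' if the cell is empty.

FIRST(T) = {x}
FIRST(R) = {ε, c, y}
FIRST(S) = {ε, c, x, y}  (via R x c)
FOLLOW(S) includes $ since S is the start symbol.
FOLLOW(S): S appears on no right-hand side. Thus FOLLOW(S) = {$}.
For S -> ε: FIRST(ε) = {ε}, so it goes in M[S, t] for t ∈ {}; since ε ∈ FIRST, also for every t ∈ FOLLOW(S) = {$}.
For S -> R x c: FIRST(R x c) = {c, x, y}, so it goes in M[S, t] for t ∈ {c, x, y}.

S -> ε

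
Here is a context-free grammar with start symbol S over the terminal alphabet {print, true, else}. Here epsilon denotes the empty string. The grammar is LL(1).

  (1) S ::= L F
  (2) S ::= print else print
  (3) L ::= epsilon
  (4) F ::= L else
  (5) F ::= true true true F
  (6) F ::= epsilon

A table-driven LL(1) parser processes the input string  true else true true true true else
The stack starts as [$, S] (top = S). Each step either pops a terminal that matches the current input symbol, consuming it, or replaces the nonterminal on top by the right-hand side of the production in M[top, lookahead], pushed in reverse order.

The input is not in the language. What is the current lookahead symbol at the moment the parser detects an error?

else

step 1: stack=$ S  input=true else true true true true else $  — expand S ::= L F
step 2: stack=$ F L  input=true else true true true true else $  — expand L ::= epsilon
step 3: stack=$ F  input=true else true true true true else $  — expand F ::= true true true F
step 4: stack=$ F true true true  input=true else true true true true else $  — match true
step 5: stack=$ F true true  input=else true true true true else $  — error: top is terminal true but lookahead is else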